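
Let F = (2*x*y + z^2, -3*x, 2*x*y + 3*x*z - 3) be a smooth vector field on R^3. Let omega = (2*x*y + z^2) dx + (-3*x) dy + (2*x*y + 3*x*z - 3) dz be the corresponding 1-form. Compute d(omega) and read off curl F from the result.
d(omega) = (2*x) dy ∧ dz + (-2*y - z) dz ∧ dx + (-2*x - 3) dx ∧ dy; curl F = (2*x, -2*y - z, -2*x - 3)

d omega = sum_{i<j} (∂f_j/∂x_i - ∂f_i/∂x_j) dx_i ∧ dx_j. Under the identification (dy ∧ dz, dz ∧ dx, dx ∧ dy) ↔ (e_x, e_y, e_z), the coefficients are exactly the components of curl F. Compute:
  ∂R/∂y - ∂Q/∂z = (2*x) - (0) = 2*x
  ∂P/∂z - ∂R/∂x = (2*z) - (2*y + 3*z) = -2*y - z
  ∂Q/∂x - ∂P/∂y = (-3) - (2*x) = -2*x - 3.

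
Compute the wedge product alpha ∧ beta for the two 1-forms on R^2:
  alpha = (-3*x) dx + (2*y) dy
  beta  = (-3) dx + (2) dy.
alpha ∧ beta = (-6*x + 6*y) dx ∧ dy

Distribute the wedge, using dx_i ∧ dx_j = -dx_j ∧ dx_i and dx_i ∧ dx_i = 0. For each pair (i, j) with i < j, the coefficient of dx_i ∧ dx_j in alpha ∧ beta is (alpha_i * beta_j - alpha_j * beta_i). Collecting: alpha ∧ beta = (-6*x + 6*y) dx ∧ dy.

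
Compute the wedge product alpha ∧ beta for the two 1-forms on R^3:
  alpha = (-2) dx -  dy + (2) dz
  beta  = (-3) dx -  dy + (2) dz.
alpha ∧ beta = (-1) dx ∧ dy + (2) dx ∧ dz

Distribute the wedge, using dx_i ∧ dx_j = -dx_j ∧ dx_i and dx_i ∧ dx_i = 0. For each pair (i, j) with i < j, the coefficient of dx_i ∧ dx_j in alpha ∧ beta is (alpha_i * beta_j - alpha_j * beta_i). Collecting: alpha ∧ beta = (-1) dx ∧ dy + (2) dx ∧ dz.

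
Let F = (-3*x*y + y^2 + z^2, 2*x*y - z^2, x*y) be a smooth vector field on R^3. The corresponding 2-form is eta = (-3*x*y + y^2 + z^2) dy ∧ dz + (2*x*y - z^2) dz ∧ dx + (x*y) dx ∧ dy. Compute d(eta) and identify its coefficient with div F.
d(eta) = (2*x - 3*y) dx ∧ dy ∧ dz; div F = 2*x - 3*y

For a 2-form in R^3 of the form above, applying d gives a 3-form with coefficient ∂P/∂x + ∂Q/∂y + ∂R/∂z:
  ∂P/∂x = -3*y
  ∂Q/∂y = 2*x
  ∂R/∂z = 0
Sum = 2*x - 3*y, which is exactly div F.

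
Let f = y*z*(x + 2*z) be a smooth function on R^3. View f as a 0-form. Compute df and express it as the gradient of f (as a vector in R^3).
df = (y*z) dx + (z*(x + 2*z)) dy + (y*(x + 4*z)) dz; grad f = (y*z, z*(x + 2*z), y*(x + 4*z))

For a 0-form f, d f = (∂f/∂x) dx + (∂f/∂y) dy + (∂f/∂z) dz. The components of the vector representation are exactly the entries of grad f in Cartesian coordinates:
  ∂f/∂x = y*z
  ∂f/∂y = z*(x + 2*z)
  ∂f/∂z = y*(x + 4*z).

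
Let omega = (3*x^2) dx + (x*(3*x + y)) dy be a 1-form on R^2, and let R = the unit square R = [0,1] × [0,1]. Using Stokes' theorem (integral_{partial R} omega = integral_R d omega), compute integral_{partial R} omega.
integral_(partial R) omega = 7/2

Stokes: integral_partial_R omega = integral_R d omega with d omega = (∂Q/∂x - ∂P/∂y) dx ∧ dy.
  ∂Q/∂x = 6*x + y
  ∂P/∂y = 0
  integrand = ∂Q/∂x - ∂P/∂y = 6*x + y.
Integrating over R: integral_0^1 integral_0^1 (6*x + y) dx dy = 7/2.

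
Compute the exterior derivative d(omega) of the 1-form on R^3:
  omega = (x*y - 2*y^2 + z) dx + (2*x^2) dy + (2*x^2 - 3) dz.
d(omega) = (3*x + 4*y) dx ∧ dy + (4*x - 1) dx ∧ dz

For a 1-form omega = sum_i f_i dx_i, the exterior derivative is
  d(omega) = sum_{i < j} (∂f_j/∂x_i - ∂f_i/∂x_j) dx_i ∧ dx_j.
  coefficient of dx ∧ dy: ∂f_2/∂x - ∂f_1/∂y = ∂(2*x^2)/∂x - ∂(x*y - 2*y^2 + z)/∂y = 3*x + 4*y
  coefficient of dx ∧ dz: ∂f_3/∂x - ∂f_1/∂z = ∂(2*x^2 - 3)/∂x - ∂(x*y - 2*y^2 + z)/∂z = 4*x - 1
Assembling: d(omega) = (3*x + 4*y) dx ∧ dy + (4*x - 1) dx ∧ dz.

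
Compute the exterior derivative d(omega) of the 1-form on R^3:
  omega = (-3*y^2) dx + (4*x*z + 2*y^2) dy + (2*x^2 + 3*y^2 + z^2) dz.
d(omega) = (6*y + 4*z) dx ∧ dy + (4*x) dx ∧ dz + (-4*x + 6*y) dy ∧ dz

For a 1-form omega = sum_i f_i dx_i, the exterior derivative is
  d(omega) = sum_{i < j} (∂f_j/∂x_i - ∂f_i/∂x_j) dx_i ∧ dx_j.
  coefficient of dx ∧ dy: ∂f_2/∂x - ∂f_1/∂y = ∂(4*x*z + 2*y^2)/∂x - ∂(-3*y^2)/∂y = 6*y + 4*z
  coefficient of dx ∧ dz: ∂f_3/∂x - ∂f_1/∂z = ∂(2*x^2 + 3*y^2 + z^2)/∂x - ∂(-3*y^2)/∂z = 4*x
  coefficient of dy ∧ dz: ∂f_3/∂y - ∂f_2/∂z = ∂(2*x^2 + 3*y^2 + z^2)/∂y - ∂(4*x*z + 2*y^2)/∂z = -4*x + 6*y
Assembling: d(omega) = (6*y + 4*z) dx ∧ dy + (4*x) dx ∧ dz + (-4*x + 6*y) dy ∧ dz.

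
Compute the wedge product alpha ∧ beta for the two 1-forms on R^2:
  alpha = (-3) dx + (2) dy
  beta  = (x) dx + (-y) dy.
alpha ∧ beta = (-2*x + 3*y) dx ∧ dy

Distribute the wedge, using dx_i ∧ dx_j = -dx_j ∧ dx_i and dx_i ∧ dx_i = 0. For each pair (i, j) with i < j, the coefficient of dx_i ∧ dx_j in alpha ∧ beta is (alpha_i * beta_j - alpha_j * beta_i). Collecting: alpha ∧ beta = (-2*x + 3*y) dx ∧ dy.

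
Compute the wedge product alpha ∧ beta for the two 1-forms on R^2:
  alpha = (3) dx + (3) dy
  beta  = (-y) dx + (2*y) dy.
alpha ∧ beta = (9*y) dx ∧ dy

Distribute the wedge, using dx_i ∧ dx_j = -dx_j ∧ dx_i and dx_i ∧ dx_i = 0. For each pair (i, j) with i < j, the coefficient of dx_i ∧ dx_j in alpha ∧ beta is (alpha_i * beta_j - alpha_j * beta_i). Collecting: alpha ∧ beta = (9*y) dx ∧ dy.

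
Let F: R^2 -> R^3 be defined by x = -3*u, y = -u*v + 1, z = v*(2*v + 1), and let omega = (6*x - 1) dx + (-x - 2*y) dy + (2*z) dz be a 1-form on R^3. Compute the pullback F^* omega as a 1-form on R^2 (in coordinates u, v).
F^* omega = (-2*u*v^2 - 3*u*v + 54*u + 2*v + 3) du + (-2*u^2*v - 3*u^2 + 2*u + 16*v^3 + 12*v^2 + 2*v) dv

Using F^*(f dg) = (f ∘ F) d(g ∘ F), substitute each coordinate x_i by F_i(u, v) in f_i, and replace dx_i by d F_i = (∂F_i/∂u) du + (∂F_i/∂v) dv.
  For the x component: f_1(F) = -18*u - 1; d F_1 = (-3) du + (0) dv
  For the y component: f_2(F) = 2*u*v + 3*u - 2; d F_2 = (-v) du + (-u) dv
  For the z component: f_3(F) = 2*v*(2*v + 1); d F_3 = (0) du + (4*v + 1) dv
Combining and collecting du, dv coefficients:
  coeff of du: -2*u*v^2 - 3*u*v + 54*u + 2*v + 3
  coeff of dv: -2*u^2*v - 3*u^2 + 2*u + 16*v^3 + 12*v^2 + 2*v
F^* omega = (-2*u*v^2 - 3*u*v + 54*u + 2*v + 3) du + (-2*u^2*v - 3*u^2 + 2*u + 16*v^3 + 12*v^2 + 2*v) dv.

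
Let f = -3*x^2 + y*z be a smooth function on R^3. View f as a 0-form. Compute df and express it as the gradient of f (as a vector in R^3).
df = (-6*x) dx + (z) dy + (y) dz; grad f = (-6*x, z, y)

For a 0-form f, d f = (∂f/∂x) dx + (∂f/∂y) dy + (∂f/∂z) dz. The components of the vector representation are exactly the entries of grad f in Cartesian coordinates:
  ∂f/∂x = -6*x
  ∂f/∂y = z
  ∂f/∂z = y.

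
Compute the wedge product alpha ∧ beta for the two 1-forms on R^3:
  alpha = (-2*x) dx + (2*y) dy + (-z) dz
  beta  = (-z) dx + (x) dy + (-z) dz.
alpha ∧ beta = (-2*x^2 + 2*y*z) dx ∧ dy + (z*(2*x - z)) dx ∧ dz + (z*(x - 2*y)) dy ∧ dz

Distribute the wedge, using dx_i ∧ dx_j = -dx_j ∧ dx_i and dx_i ∧ dx_i = 0. For each pair (i, j) with i < j, the coefficient of dx_i ∧ dx_j in alpha ∧ beta is (alpha_i * beta_j - alpha_j * beta_i). Collecting: alpha ∧ beta = (-2*x^2 + 2*y*z) dx ∧ dy + (z*(2*x - z)) dx ∧ dz + (z*(x - 2*y)) dy ∧ dz.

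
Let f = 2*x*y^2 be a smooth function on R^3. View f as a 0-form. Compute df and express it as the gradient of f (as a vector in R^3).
df = (2*y^2) dx + (4*x*y) dy + (0) dz; grad f = (2*y^2, 4*x*y, 0)

For a 0-form f, d f = (∂f/∂x) dx + (∂f/∂y) dy + (∂f/∂z) dz. The components of the vector representation are exactly the entries of grad f in Cartesian coordinates:
  ∂f/∂x = 2*y^2
  ∂f/∂y = 4*x*y
  ∂f/∂z = 0.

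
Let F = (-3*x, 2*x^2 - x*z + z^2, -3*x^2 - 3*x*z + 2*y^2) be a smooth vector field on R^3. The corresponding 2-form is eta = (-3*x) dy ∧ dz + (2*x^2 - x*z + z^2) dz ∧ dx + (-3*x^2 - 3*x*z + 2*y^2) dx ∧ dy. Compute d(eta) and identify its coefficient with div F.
d(eta) = (-3*x - 3) dx ∧ dy ∧ dz; div F = -3*x - 3

For a 2-form in R^3 of the form above, applying d gives a 3-form with coefficient ∂P/∂x + ∂Q/∂y + ∂R/∂z:
  ∂P/∂x = -3
  ∂Q/∂y = 0
  ∂R/∂z = -3*x
Sum = -3*x - 3, which is exactly div F.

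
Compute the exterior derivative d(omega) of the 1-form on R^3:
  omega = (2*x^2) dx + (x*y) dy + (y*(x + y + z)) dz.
d(omega) = (y) dx ∧ dy + (y) dx ∧ dz + (x + 2*y + z) dy ∧ dz

For a 1-form omega = sum_i f_i dx_i, the exterior derivative is
  d(omega) = sum_{i < j} (∂f_j/∂x_i - ∂f_i/∂x_j) dx_i ∧ dx_j.
  coefficient of dx ∧ dy: ∂f_2/∂x - ∂f_1/∂y = ∂(x*y)/∂x - ∂(2*x^2)/∂y = y
  coefficient of dx ∧ dz: ∂f_3/∂x - ∂f_1/∂z = ∂(y*(x + y + z))/∂x - ∂(2*x^2)/∂z = y
  coefficient of dy ∧ dz: ∂f_3/∂y - ∂f_2/∂z = ∂(y*(x + y + z))/∂y - ∂(x*y)/∂z = x + 2*y + z
Assembling: d(omega) = (y) dx ∧ dy + (y) dx ∧ dz + (x + 2*y + z) dy ∧ dz.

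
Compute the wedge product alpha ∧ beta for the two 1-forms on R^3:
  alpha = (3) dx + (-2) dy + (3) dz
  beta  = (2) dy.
alpha ∧ beta = (6) dx ∧ dy + (-6) dy ∧ dz

Distribute the wedge, using dx_i ∧ dx_j = -dx_j ∧ dx_i and dx_i ∧ dx_i = 0. For each pair (i, j) with i < j, the coefficient of dx_i ∧ dx_j in alpha ∧ beta is (alpha_i * beta_j - alpha_j * beta_i). Collecting: alpha ∧ beta = (6) dx ∧ dy + (-6) dy ∧ dz.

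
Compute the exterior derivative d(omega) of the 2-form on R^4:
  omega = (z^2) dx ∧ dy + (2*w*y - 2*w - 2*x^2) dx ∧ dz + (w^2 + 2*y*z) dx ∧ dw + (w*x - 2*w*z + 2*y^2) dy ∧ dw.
d(omega) = (-2*w + 2*z) dx ∧ dy ∧ dz + (-2) dx ∧ dz ∧ dw + (w - 2*z) dx ∧ dy ∧ dw + (2*w) dy ∧ dz ∧ dw

For a 2-form omega = sum_{i<j} g_{ij} dx_i ∧ dx_j, the exterior derivative is
  d(omega) = sum_{i<j} d(g_{ij}) ∧ dx_i ∧ dx_j = sum_{i<j, k} (∂g_{ij}/∂x_k) dx_k ∧ dx_i ∧ dx_j.
Expand each term, using dx_k ∧ dx_i ∧ dx_j = sgn(permutation) dx_{(a)} ∧ dx_{(b)} ∧ dx_{(c)} with (a < b < c) sorted:
  d(z^2) includes (∂/∂z)(z^2) dz = (2*z) dz, which multiplied by dx ∧ dy gives (2*z) dx ∧ dy ∧ dz
  d(2*w*y - 2*w - 2*x^2) includes (∂/∂y)(2*w*y - 2*w - 2*x^2) dy = (2*w) dy, which multiplied by dx ∧ dz gives (-2*w) dx ∧ dy ∧ dz
  d(2*w*y - 2*w - 2*x^2) includes (∂/∂w)(2*w*y - 2*w - 2*x^2) dw = (2*y - 2) dw, which multiplied by dx ∧ dz gives (2*y - 2) dx ∧ dz ∧ dw
  d(w^2 + 2*y*z) includes (∂/∂y)(w^2 + 2*y*z) dy = (2*z) dy, which multiplied by dx ∧ dw gives (-2*z) dx ∧ dy ∧ dw
  d(w^2 + 2*y*z) includes (∂/∂z)(w^2 + 2*y*z) dz = (2*y) dz, which multiplied by dx ∧ dw gives (-2*y) dx ∧ dz ∧ dw
  d(w*x - 2*w*z + 2*y^2) includes (∂/∂x)(w*x - 2*w*z + 2*y^2) dx = (w) dx, which multiplied by dy ∧ dw gives (w) dx ∧ dy ∧ dw
  d(w*x - 2*w*z + 2*y^2) includes (∂/∂z)(w*x - 2*w*z + 2*y^2) dz = (-2*w) dz, which multiplied by dy ∧ dw gives (2*w) dy ∧ dz ∧ dw
Collecting like 3-forms: d(omega) = (-2*w + 2*z) dx ∧ dy ∧ dz + (-2) dx ∧ dz ∧ dw + (w - 2*z) dx ∧ dy ∧ dw + (2*w) dy ∧ dz ∧ dw.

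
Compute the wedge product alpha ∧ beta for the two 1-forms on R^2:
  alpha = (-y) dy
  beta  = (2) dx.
alpha ∧ beta = (2*y) dx ∧ dy

Distribute the wedge, using dx_i ∧ dx_j = -dx_j ∧ dx_i and dx_i ∧ dx_i = 0. For each pair (i, j) with i < j, the coefficient of dx_i ∧ dx_j in alpha ∧ beta is (alpha_i * beta_j - alpha_j * beta_i). Collecting: alpha ∧ beta = (2*y) dx ∧ dy.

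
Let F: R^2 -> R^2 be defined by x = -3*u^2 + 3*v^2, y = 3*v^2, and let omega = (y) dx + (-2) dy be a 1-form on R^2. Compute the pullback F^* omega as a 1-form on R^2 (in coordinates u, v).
F^* omega = (-18*u*v^2) du + (18*v^3 - 12*v) dv

Using F^*(f dg) = (f ∘ F) d(g ∘ F), substitute each coordinate x_i by F_i(u, v) in f_i, and replace dx_i by d F_i = (∂F_i/∂u) du + (∂F_i/∂v) dv.
  For the x component: f_1(F) = 3*v^2; d F_1 = (-6*u) du + (6*v) dv
  For the y component: f_2(F) = -2; d F_2 = (0) du + (6*v) dv
Combining and collecting du, dv coefficients:
  coeff of du: -18*u*v^2
  coeff of dv: 18*v^3 - 12*v
F^* omega = (-18*u*v^2) du + (18*v^3 - 12*v) dv.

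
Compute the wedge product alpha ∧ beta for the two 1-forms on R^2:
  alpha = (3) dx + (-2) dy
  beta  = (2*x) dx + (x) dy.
alpha ∧ beta = (7*x) dx ∧ dy

Distribute the wedge, using dx_i ∧ dx_j = -dx_j ∧ dx_i and dx_i ∧ dx_i = 0. For each pair (i, j) with i < j, the coefficient of dx_i ∧ dx_j in alpha ∧ beta is (alpha_i * beta_j - alpha_j * beta_i). Collecting: alpha ∧ beta = (7*x) dx ∧ dy.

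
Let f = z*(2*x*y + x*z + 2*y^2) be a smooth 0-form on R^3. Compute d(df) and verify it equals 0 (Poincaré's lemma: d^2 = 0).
d(df) = 0

Step 1: df = sum_i (∂f/∂x_i) dx_i = (z*(2*y + z)) dx + (2*z*(x + 2*y)) dy + (2*x*y + 2*x*z + 2*y^2) dz.
Step 2: Apply d again. Using the 1-form formula, the coefficient of dx ∧ dy in d(df) is ∂^2 f/∂x ∂y - ∂^2 f/∂y ∂x = (2*z) - (2*z) = 0 (equality of mixed partials for smooth f).
Similarly for dx ∧ dz and dy ∧ dz — all coefficients vanish. So d(df) = 0.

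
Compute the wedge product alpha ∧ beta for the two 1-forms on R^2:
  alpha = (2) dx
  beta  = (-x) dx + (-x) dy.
alpha ∧ beta = (-2*x) dx ∧ dy

Distribute the wedge, using dx_i ∧ dx_j = -dx_j ∧ dx_i and dx_i ∧ dx_i = 0. For each pair (i, j) with i < j, the coefficient of dx_i ∧ dx_j in alpha ∧ beta is (alpha_i * beta_j - alpha_j * beta_i). Collecting: alpha ∧ beta = (-2*x) dx ∧ dy.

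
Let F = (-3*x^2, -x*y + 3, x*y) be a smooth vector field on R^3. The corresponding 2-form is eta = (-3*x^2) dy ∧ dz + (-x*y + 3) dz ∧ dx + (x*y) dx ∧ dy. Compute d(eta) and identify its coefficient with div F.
d(eta) = (-7*x) dx ∧ dy ∧ dz; div F = -7*x

For a 2-form in R^3 of the form above, applying d gives a 3-form with coefficient ∂P/∂x + ∂Q/∂y + ∂R/∂z:
  ∂P/∂x = -6*x
  ∂Q/∂y = -x
  ∂R/∂z = 0
Sum = -7*x, which is exactly div F.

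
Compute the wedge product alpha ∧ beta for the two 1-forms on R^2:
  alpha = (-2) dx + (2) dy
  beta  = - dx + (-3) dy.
alpha ∧ beta = (8) dx ∧ dy

Distribute the wedge, using dx_i ∧ dx_j = -dx_j ∧ dx_i and dx_i ∧ dx_i = 0. For each pair (i, j) with i < j, the coefficient of dx_i ∧ dx_j in alpha ∧ beta is (alpha_i * beta_j - alpha_j * beta_i). Collecting: alpha ∧ beta = (8) dx ∧ dy.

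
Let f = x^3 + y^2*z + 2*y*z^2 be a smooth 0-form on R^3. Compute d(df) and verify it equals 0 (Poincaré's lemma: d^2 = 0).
d(df) = 0

Step 1: df = sum_i (∂f/∂x_i) dx_i = (3*x^2) dx + (2*z*(y + z)) dy + (y*(y + 4*z)) dz.
Step 2: Apply d again. Using the 1-form formula, the coefficient of dx ∧ dy in d(df) is ∂^2 f/∂x ∂y - ∂^2 f/∂y ∂x = (0) - (0) = 0 (equality of mixed partials for smooth f).
Similarly for dx ∧ dz and dy ∧ dz — all coefficients vanish. So d(df) = 0.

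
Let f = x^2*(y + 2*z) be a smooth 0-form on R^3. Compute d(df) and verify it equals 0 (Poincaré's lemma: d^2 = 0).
d(df) = 0

Step 1: df = sum_i (∂f/∂x_i) dx_i = (2*x*(y + 2*z)) dx + (x^2) dy + (2*x^2) dz.
Step 2: Apply d again. Using the 1-form formula, the coefficient of dx ∧ dy in d(df) is ∂^2 f/∂x ∂y - ∂^2 f/∂y ∂x = (2*x) - (2*x) = 0 (equality of mixed partials for smooth f).
Similarly for dx ∧ dz and dy ∧ dz — all coefficients vanish. So d(df) = 0.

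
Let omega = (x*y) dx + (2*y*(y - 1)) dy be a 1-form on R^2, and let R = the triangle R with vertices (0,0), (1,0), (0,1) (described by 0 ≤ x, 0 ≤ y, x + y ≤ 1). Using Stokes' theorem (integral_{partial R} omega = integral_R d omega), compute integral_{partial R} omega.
integral_(partial R) omega = -1/6

Stokes: integral_partial_R omega = integral_R d omega with d omega = (∂Q/∂x - ∂P/∂y) dx ∧ dy.
  ∂Q/∂x = 0
  ∂P/∂y = x
  integrand = ∂Q/∂x - ∂P/∂y = -x.
Integrating over R: integral_0^1 integral_0^{1-x} (-x) dy dx = -1/6.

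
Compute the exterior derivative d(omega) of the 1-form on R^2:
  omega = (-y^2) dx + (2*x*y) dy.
d(omega) = (4*y) dx ∧ dy

For a 1-form omega = sum_i f_i dx_i, the exterior derivative is
  d(omega) = sum_{i < j} (∂f_j/∂x_i - ∂f_i/∂x_j) dx_i ∧ dx_j.
  coefficient of dx ∧ dy: ∂f_2/∂x - ∂f_1/∂y = ∂(2*x*y)/∂x - ∂(-y^2)/∂y = 4*y
Assembling: d(omega) = (4*y) dx ∧ dy.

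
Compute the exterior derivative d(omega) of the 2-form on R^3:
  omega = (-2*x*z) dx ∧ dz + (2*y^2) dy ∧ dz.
d(omega) = 0

For a 2-form omega = sum_{i<j} g_{ij} dx_i ∧ dx_j, the exterior derivative is
  d(omega) = sum_{i<j} d(g_{ij}) ∧ dx_i ∧ dx_j = sum_{i<j, k} (∂g_{ij}/∂x_k) dx_k ∧ dx_i ∧ dx_j.
Expand each term, using dx_k ∧ dx_i ∧ dx_j = sgn(permutation) dx_{(a)} ∧ dx_{(b)} ∧ dx_{(c)} with (a < b < c) sorted:

Collecting like 3-forms: d(omega) = 0.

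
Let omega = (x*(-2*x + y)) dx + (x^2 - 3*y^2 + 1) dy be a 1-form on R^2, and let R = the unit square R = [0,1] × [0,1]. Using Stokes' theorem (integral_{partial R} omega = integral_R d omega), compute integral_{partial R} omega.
integral_(partial R) omega = 1/2

Stokes: integral_partial_R omega = integral_R d omega with d omega = (∂Q/∂x - ∂P/∂y) dx ∧ dy.
  ∂Q/∂x = 2*x
  ∂P/∂y = x
  integrand = ∂Q/∂x - ∂P/∂y = x.
Integrating over R: integral_0^1 integral_0^1 (x) dx dy = 1/2.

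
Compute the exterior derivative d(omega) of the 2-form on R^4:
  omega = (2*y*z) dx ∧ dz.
d(omega) = (-2*z) dx ∧ dy ∧ dz

For a 2-form omega = sum_{i<j} g_{ij} dx_i ∧ dx_j, the exterior derivative is
  d(omega) = sum_{i<j} d(g_{ij}) ∧ dx_i ∧ dx_j = sum_{i<j, k} (∂g_{ij}/∂x_k) dx_k ∧ dx_i ∧ dx_j.
Expand each term, using dx_k ∧ dx_i ∧ dx_j = sgn(permutation) dx_{(a)} ∧ dx_{(b)} ∧ dx_{(c)} with (a < b < c) sorted:
  d(2*y*z) includes (∂/∂y)(2*y*z) dy = (2*z) dy, which multiplied by dx ∧ dz gives (-2*z) dx ∧ dy ∧ dz
Collecting like 3-forms: d(omega) = (-2*z) dx ∧ dy ∧ dz.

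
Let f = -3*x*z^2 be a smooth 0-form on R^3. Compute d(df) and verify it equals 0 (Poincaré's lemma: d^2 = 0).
d(df) = 0

Step 1: df = sum_i (∂f/∂x_i) dx_i = (-3*z^2) dx + (0) dy + (-6*x*z) dz.
Step 2: Apply d again. Using the 1-form formula, the coefficient of dx ∧ dy in d(df) is ∂^2 f/∂x ∂y - ∂^2 f/∂y ∂x = (0) - (0) = 0 (equality of mixed partials for smooth f).
Similarly for dx ∧ dz and dy ∧ dz — all coefficients vanish. So d(df) = 0.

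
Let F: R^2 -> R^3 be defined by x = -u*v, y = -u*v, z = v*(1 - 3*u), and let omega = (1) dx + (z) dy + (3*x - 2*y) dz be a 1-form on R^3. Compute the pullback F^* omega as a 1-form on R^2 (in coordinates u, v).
F^* omega = (v*(6*u*v - v - 1)) du + (u*(6*u*v - 2*v - 1)) dv

Using F^*(f dg) = (f ∘ F) d(g ∘ F), substitute each coordinate x_i by F_i(u, v) in f_i, and replace dx_i by d F_i = (∂F_i/∂u) du + (∂F_i/∂v) dv.
  For the x component: f_1(F) = 1; d F_1 = (-v) du + (-u) dv
  For the y component: f_2(F) = v*(1 - 3*u); d F_2 = (-v) du + (-u) dv
  For the z component: f_3(F) = -u*v; d F_3 = (-3*v) du + (1 - 3*u) dv
Combining and collecting du, dv coefficients:
  coeff of du: v*(6*u*v - v - 1)
  coeff of dv: u*(6*u*v - 2*v - 1)
F^* omega = (v*(6*u*v - v - 1)) du + (u*(6*u*v - 2*v - 1)) dv.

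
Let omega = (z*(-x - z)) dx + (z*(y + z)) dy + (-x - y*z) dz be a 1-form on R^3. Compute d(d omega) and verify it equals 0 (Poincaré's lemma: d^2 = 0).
d(d omega) = 0

Step 1: d omega = sum_{i<j} (∂f_j/∂x_i - ∂f_i/∂x_j) dx_i ∧ dx_j:
  coeff of dx ∧ dy: 0
  coeff of dx ∧ dz: x + 2*z - 1
  coeff of dy ∧ dz: -y - 3*z
Step 2: Apply d again to each 2-form coefficient. The only possible 3-form in R^3 is dx ∧ dy ∧ dz, with coefficient
  ∂(coeff of dy∧dz)/∂x - ∂(coeff of dx∧dz)/∂y + ∂(coeff of dx∧dy)/∂z
  = ∂/∂x (-y - 3*z) - ∂/∂y (x + 2*z - 1) + ∂/∂z (0).
Each of these terms simplifies to sums of mixed partials that cancel in pairs. The result is 0 (by equality of mixed partials for smooth functions — Schwarz / Clairaut).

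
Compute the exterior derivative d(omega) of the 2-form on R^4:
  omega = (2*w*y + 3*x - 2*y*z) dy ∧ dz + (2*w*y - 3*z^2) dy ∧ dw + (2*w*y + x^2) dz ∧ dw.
d(omega) = (3) dx ∧ dy ∧ dz + (2*w + 2*y + 6*z) dy ∧ dz ∧ dw + (2*x) dx ∧ dz ∧ dw

For a 2-form omega = sum_{i<j} g_{ij} dx_i ∧ dx_j, the exterior derivative is
  d(omega) = sum_{i<j} d(g_{ij}) ∧ dx_i ∧ dx_j = sum_{i<j, k} (∂g_{ij}/∂x_k) dx_k ∧ dx_i ∧ dx_j.
Expand each term, using dx_k ∧ dx_i ∧ dx_j = sgn(permutation) dx_{(a)} ∧ dx_{(b)} ∧ dx_{(c)} with (a < b < c) sorted:
  d(2*w*y + 3*x - 2*y*z) includes (∂/∂x)(2*w*y + 3*x - 2*y*z) dx = (3) dx, which multiplied by dy ∧ dz gives (3) dx ∧ dy ∧ dz
  d(2*w*y + 3*x - 2*y*z) includes (∂/∂w)(2*w*y + 3*x - 2*y*z) dw = (2*y) dw, which multiplied by dy ∧ dz gives (2*y) dy ∧ dz ∧ dw
  d(2*w*y - 3*z^2) includes (∂/∂z)(2*w*y - 3*z^2) dz = (-6*z) dz, which multiplied by dy ∧ dw gives (6*z) dy ∧ dz ∧ dw
  d(2*w*y + x^2) includes (∂/∂x)(2*w*y + x^2) dx = (2*x) dx, which multiplied by dz ∧ dw gives (2*x) dx ∧ dz ∧ dw
  d(2*w*y + x^2) includes (∂/∂y)(2*w*y + x^2) dy = (2*w) dy, which multiplied by dz ∧ dw gives (2*w) dy ∧ dz ∧ dw
Collecting like 3-forms: d(omega) = (3) dx ∧ dy ∧ dz + (2*w + 2*y + 6*z) dy ∧ dz ∧ dw + (2*x) dx ∧ dz ∧ dw.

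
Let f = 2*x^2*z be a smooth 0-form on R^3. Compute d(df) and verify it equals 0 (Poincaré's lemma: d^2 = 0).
d(df) = 0

Step 1: df = sum_i (∂f/∂x_i) dx_i = (4*x*z) dx + (0) dy + (2*x^2) dz.
Step 2: Apply d again. Using the 1-form formula, the coefficient of dx ∧ dy in d(df) is ∂^2 f/∂x ∂y - ∂^2 f/∂y ∂x = (0) - (0) = 0 (equality of mixed partials for smooth f).
Similarly for dx ∧ dz and dy ∧ dz — all coefficients vanish. So d(df) = 0.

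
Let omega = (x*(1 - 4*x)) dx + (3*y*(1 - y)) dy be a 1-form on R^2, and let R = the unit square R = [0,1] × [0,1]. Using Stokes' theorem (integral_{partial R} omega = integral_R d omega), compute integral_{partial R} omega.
integral_(partial R) omega = 0

Stokes: integral_partial_R omega = integral_R d omega with d omega = (∂Q/∂x - ∂P/∂y) dx ∧ dy.
  ∂Q/∂x = 0
  ∂P/∂y = 0
  integrand = ∂Q/∂x - ∂P/∂y = 0.
Integrating over R: integral_0^1 integral_0^1 (0) dx dy = 0.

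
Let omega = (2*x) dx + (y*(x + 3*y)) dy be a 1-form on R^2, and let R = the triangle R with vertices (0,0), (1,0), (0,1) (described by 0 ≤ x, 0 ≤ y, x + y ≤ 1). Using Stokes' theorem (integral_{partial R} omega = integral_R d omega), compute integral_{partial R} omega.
integral_(partial R) omega = 1/6

Stokes: integral_partial_R omega = integral_R d omega with d omega = (∂Q/∂x - ∂P/∂y) dx ∧ dy.
  ∂Q/∂x = y
  ∂P/∂y = 0
  integrand = ∂Q/∂x - ∂P/∂y = y.
Integrating over R: integral_0^1 integral_0^{1-x} (y) dy dx = 1/6.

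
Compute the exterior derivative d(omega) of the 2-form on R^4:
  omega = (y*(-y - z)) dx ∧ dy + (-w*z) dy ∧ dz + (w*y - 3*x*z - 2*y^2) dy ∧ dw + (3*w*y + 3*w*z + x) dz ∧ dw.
d(omega) = (-y) dx ∧ dy ∧ dz + (3*w + 3*x - z) dy ∧ dz ∧ dw + (-3*z) dx ∧ dy ∧ dw + (1) dx ∧ dz ∧ dw

For a 2-form omega = sum_{i<j} g_{ij} dx_i ∧ dx_j, the exterior derivative is
  d(omega) = sum_{i<j} d(g_{ij}) ∧ dx_i ∧ dx_j = sum_{i<j, k} (∂g_{ij}/∂x_k) dx_k ∧ dx_i ∧ dx_j.
Expand each term, using dx_k ∧ dx_i ∧ dx_j = sgn(permutation) dx_{(a)} ∧ dx_{(b)} ∧ dx_{(c)} with (a < b < c) sorted:
  d(y*(-y - z)) includes (∂/∂z)(y*(-y - z)) dz = (-y) dz, which multiplied by dx ∧ dy gives (-y) dx ∧ dy ∧ dz
  d(-w*z) includes (∂/∂w)(-w*z) dw = (-z) dw, which multiplied by dy ∧ dz gives (-z) dy ∧ dz ∧ dw
  d(w*y - 3*x*z - 2*y^2) includes (∂/∂x)(w*y - 3*x*z - 2*y^2) dx = (-3*z) dx, which multiplied by dy ∧ dw gives (-3*z) dx ∧ dy ∧ dw
  d(w*y - 3*x*z - 2*y^2) includes (∂/∂z)(w*y - 3*x*z - 2*y^2) dz = (-3*x) dz, which multiplied by dy ∧ dw gives (3*x) dy ∧ dz ∧ dw
  d(3*w*y + 3*w*z + x) includes (∂/∂x)(3*w*y + 3*w*z + x) dx = (1) dx, which multiplied by dz ∧ dw gives (1) dx ∧ dz ∧ dw
  d(3*w*y + 3*w*z + x) includes (∂/∂y)(3*w*y + 3*w*z + x) dy = (3*w) dy, which multiplied by dz ∧ dw gives (3*w) dy ∧ dz ∧ dw
Collecting like 3-forms: d(omega) = (-y) dx ∧ dy ∧ dz + (3*w + 3*x - z) dy ∧ dz ∧ dw + (-3*z) dx ∧ dy ∧ dw + (1) dx ∧ dz ∧ dw.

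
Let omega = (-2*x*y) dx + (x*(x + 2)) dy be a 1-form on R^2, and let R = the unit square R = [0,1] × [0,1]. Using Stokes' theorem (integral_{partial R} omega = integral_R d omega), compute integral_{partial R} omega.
integral_(partial R) omega = 4

Stokes: integral_partial_R omega = integral_R d omega with d omega = (∂Q/∂x - ∂P/∂y) dx ∧ dy.
  ∂Q/∂x = 2*x + 2
  ∂P/∂y = -2*x
  integrand = ∂Q/∂x - ∂P/∂y = 4*x + 2.
Integrating over R: integral_0^1 integral_0^1 (4*x + 2) dx dy = 4.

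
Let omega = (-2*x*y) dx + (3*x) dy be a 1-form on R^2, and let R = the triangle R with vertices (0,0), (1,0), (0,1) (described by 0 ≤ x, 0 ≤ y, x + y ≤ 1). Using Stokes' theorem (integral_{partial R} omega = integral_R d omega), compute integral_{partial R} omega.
integral_(partial R) omega = 11/6

Stokes: integral_partial_R omega = integral_R d omega with d omega = (∂Q/∂x - ∂P/∂y) dx ∧ dy.
  ∂Q/∂x = 3
  ∂P/∂y = -2*x
  integrand = ∂Q/∂x - ∂P/∂y = 2*x + 3.
Integrating over R: integral_0^1 integral_0^{1-x} (2*x + 3) dy dx = 11/6.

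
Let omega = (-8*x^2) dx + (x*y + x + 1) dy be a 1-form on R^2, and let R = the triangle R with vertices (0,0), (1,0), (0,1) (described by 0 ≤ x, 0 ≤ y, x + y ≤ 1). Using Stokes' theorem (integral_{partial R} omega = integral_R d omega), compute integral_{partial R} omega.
integral_(partial R) omega = 2/3

Stokes: integral_partial_R omega = integral_R d omega with d omega = (∂Q/∂x - ∂P/∂y) dx ∧ dy.
  ∂Q/∂x = y + 1
  ∂P/∂y = 0
  integrand = ∂Q/∂x - ∂P/∂y = y + 1.
Integrating over R: integral_0^1 integral_0^{1-x} (y + 1) dy dx = 2/3.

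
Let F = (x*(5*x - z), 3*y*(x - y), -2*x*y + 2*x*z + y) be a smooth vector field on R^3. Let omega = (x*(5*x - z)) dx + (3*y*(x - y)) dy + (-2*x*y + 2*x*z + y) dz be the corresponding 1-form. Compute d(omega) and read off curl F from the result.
d(omega) = (1 - 2*x) dy ∧ dz + (-x + 2*y - 2*z) dz ∧ dx + (3*y) dx ∧ dy; curl F = (1 - 2*x, -x + 2*y - 2*z, 3*y)

d omega = sum_{i<j} (∂f_j/∂x_i - ∂f_i/∂x_j) dx_i ∧ dx_j. Under the identification (dy ∧ dz, dz ∧ dx, dx ∧ dy) ↔ (e_x, e_y, e_z), the coefficients are exactly the components of curl F. Compute:
  ∂R/∂y - ∂Q/∂z = (1 - 2*x) - (0) = 1 - 2*x
  ∂P/∂z - ∂R/∂x = (-x) - (-2*y + 2*z) = -x + 2*y - 2*z
  ∂Q/∂x - ∂P/∂y = (3*y) - (0) = 3*y.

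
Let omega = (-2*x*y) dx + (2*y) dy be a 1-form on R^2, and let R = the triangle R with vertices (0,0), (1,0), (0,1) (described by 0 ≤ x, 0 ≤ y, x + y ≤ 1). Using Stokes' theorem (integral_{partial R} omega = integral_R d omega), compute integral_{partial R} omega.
integral_(partial R) omega = 1/3

Stokes: integral_partial_R omega = integral_R d omega with d omega = (∂Q/∂x - ∂P/∂y) dx ∧ dy.
  ∂Q/∂x = 0
  ∂P/∂y = -2*x
  integrand = ∂Q/∂x - ∂P/∂y = 2*x.
Integrating over R: integral_0^1 integral_0^{1-x} (2*x) dy dx = 1/3.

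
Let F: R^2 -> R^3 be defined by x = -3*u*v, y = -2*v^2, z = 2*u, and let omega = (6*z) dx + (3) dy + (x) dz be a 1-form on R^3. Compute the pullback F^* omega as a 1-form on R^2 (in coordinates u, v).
F^* omega = (-42*u*v) du + (-36*u^2 - 12*v) dv

Using F^*(f dg) = (f ∘ F) d(g ∘ F), substitute each coordinate x_i by F_i(u, v) in f_i, and replace dx_i by d F_i = (∂F_i/∂u) du + (∂F_i/∂v) dv.
  For the x component: f_1(F) = 12*u; d F_1 = (-3*v) du + (-3*u) dv
  For the y component: f_2(F) = 3; d F_2 = (0) du + (-4*v) dv
  For the z component: f_3(F) = -3*u*v; d F_3 = (2) du + (0) dv
Combining and collecting du, dv coefficients:
  coeff of du: -42*u*v
  coeff of dv: -36*u^2 - 12*v
F^* omega = (-42*u*v) du + (-36*u^2 - 12*v) dv.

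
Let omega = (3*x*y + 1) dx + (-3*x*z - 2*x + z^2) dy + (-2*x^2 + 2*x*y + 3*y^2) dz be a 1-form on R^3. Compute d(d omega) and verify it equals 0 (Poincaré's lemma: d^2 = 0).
d(d omega) = 0

Step 1: d omega = sum_{i<j} (∂f_j/∂x_i - ∂f_i/∂x_j) dx_i ∧ dx_j:
  coeff of dx ∧ dy: -3*x - 3*z - 2
  coeff of dx ∧ dz: -4*x + 2*y
  coeff of dy ∧ dz: 5*x + 6*y - 2*z
Step 2: Apply d again to each 2-form coefficient. The only possible 3-form in R^3 is dx ∧ dy ∧ dz, with coefficient
  ∂(coeff of dy∧dz)/∂x - ∂(coeff of dx∧dz)/∂y + ∂(coeff of dx∧dy)/∂z
  = ∂/∂x (5*x + 6*y - 2*z) - ∂/∂y (-4*x + 2*y) + ∂/∂z (-3*x - 3*z - 2).
Each of these terms simplifies to sums of mixed partials that cancel in pairs. The result is 0 (by equality of mixed partials for smooth functions — Schwarz / Clairaut).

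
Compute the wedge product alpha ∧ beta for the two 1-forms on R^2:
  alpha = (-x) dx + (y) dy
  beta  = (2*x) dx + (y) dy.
alpha ∧ beta = (-3*x*y) dx ∧ dy

Distribute the wedge, using dx_i ∧ dx_j = -dx_j ∧ dx_i and dx_i ∧ dx_i = 0. For each pair (i, j) with i < j, the coefficient of dx_i ∧ dx_j in alpha ∧ beta is (alpha_i * beta_j - alpha_j * beta_i). Collecting: alpha ∧ beta = (-3*x*y) dx ∧ dy.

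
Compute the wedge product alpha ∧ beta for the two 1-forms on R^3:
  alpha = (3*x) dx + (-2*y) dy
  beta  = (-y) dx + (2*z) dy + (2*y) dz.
alpha ∧ beta = (6*x*z - 2*y^2) dx ∧ dy + (6*x*y) dx ∧ dz + (-4*y^2) dy ∧ dz

Distribute the wedge, using dx_i ∧ dx_j = -dx_j ∧ dx_i and dx_i ∧ dx_i = 0. For each pair (i, j) with i < j, the coefficient of dx_i ∧ dx_j in alpha ∧ beta is (alpha_i * beta_j - alpha_j * beta_i). Collecting: alpha ∧ beta = (6*x*z - 2*y^2) dx ∧ dy + (6*x*y) dx ∧ dz + (-4*y^2) dy ∧ dz.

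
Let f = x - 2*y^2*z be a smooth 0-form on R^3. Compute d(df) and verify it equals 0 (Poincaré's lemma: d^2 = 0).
d(df) = 0

Step 1: df = sum_i (∂f/∂x_i) dx_i = (1) dx + (-4*y*z) dy + (-2*y^2) dz.
Step 2: Apply d again. Using the 1-form formula, the coefficient of dx ∧ dy in d(df) is ∂^2 f/∂x ∂y - ∂^2 f/∂y ∂x = (0) - (0) = 0 (equality of mixed partials for smooth f).
Similarly for dx ∧ dz and dy ∧ dz — all coefficients vanish. So d(df) = 0.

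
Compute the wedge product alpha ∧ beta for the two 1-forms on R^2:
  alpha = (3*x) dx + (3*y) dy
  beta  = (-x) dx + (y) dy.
alpha ∧ beta = (6*x*y) dx ∧ dy

Distribute the wedge, using dx_i ∧ dx_j = -dx_j ∧ dx_i and dx_i ∧ dx_i = 0. For each pair (i, j) with i < j, the coefficient of dx_i ∧ dx_j in alpha ∧ beta is (alpha_i * beta_j - alpha_j * beta_i). Collecting: alpha ∧ beta = (6*x*y) dx ∧ dy.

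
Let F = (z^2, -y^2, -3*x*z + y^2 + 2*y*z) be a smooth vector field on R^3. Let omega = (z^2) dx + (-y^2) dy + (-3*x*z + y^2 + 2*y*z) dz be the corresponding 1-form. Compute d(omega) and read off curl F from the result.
d(omega) = (2*y + 2*z) dy ∧ dz + (5*z) dz ∧ dx + (0) dx ∧ dy; curl F = (2*y + 2*z, 5*z, 0)

d omega = sum_{i<j} (∂f_j/∂x_i - ∂f_i/∂x_j) dx_i ∧ dx_j. Under the identification (dy ∧ dz, dz ∧ dx, dx ∧ dy) ↔ (e_x, e_y, e_z), the coefficients are exactly the components of curl F. Compute:
  ∂R/∂y - ∂Q/∂z = (2*y + 2*z) - (0) = 2*y + 2*z
  ∂P/∂z - ∂R/∂x = (2*z) - (-3*z) = 5*z
  ∂Q/∂x - ∂P/∂y = (0) - (0) = 0.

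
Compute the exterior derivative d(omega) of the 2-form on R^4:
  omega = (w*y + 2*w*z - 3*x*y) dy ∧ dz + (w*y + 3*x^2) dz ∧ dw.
d(omega) = (-3*y) dx ∧ dy ∧ dz + (w + y + 2*z) dy ∧ dz ∧ dw + (6*x) dx ∧ dz ∧ dw

For a 2-form omega = sum_{i<j} g_{ij} dx_i ∧ dx_j, the exterior derivative is
  d(omega) = sum_{i<j} d(g_{ij}) ∧ dx_i ∧ dx_j = sum_{i<j, k} (∂g_{ij}/∂x_k) dx_k ∧ dx_i ∧ dx_j.
Expand each term, using dx_k ∧ dx_i ∧ dx_j = sgn(permutation) dx_{(a)} ∧ dx_{(b)} ∧ dx_{(c)} with (a < b < c) sorted:
  d(w*y + 2*w*z - 3*x*y) includes (∂/∂x)(w*y + 2*w*z - 3*x*y) dx = (-3*y) dx, which multiplied by dy ∧ dz gives (-3*y) dx ∧ dy ∧ dz
  d(w*y + 2*w*z - 3*x*y) includes (∂/∂w)(w*y + 2*w*z - 3*x*y) dw = (y + 2*z) dw, which multiplied by dy ∧ dz gives (y + 2*z) dy ∧ dz ∧ dw
  d(w*y + 3*x^2) includes (∂/∂x)(w*y + 3*x^2) dx = (6*x) dx, which multiplied by dz ∧ dw gives (6*x) dx ∧ dz ∧ dw
  d(w*y + 3*x^2) includes (∂/∂y)(w*y + 3*x^2) dy = (w) dy, which multiplied by dz ∧ dw gives (w) dy ∧ dz ∧ dw
Collecting like 3-forms: d(omega) = (-3*y) dx ∧ dy ∧ dz + (w + y + 2*z) dy ∧ dz ∧ dw + (6*x) dx ∧ dz ∧ dw.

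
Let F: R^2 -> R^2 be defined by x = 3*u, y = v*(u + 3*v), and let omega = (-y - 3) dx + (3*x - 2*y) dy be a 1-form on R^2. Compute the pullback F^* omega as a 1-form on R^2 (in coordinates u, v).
F^* omega = (-2*u*v^2 + 6*u*v - 6*v^3 - 9*v^2 - 9) du + (-2*u^2*v + 9*u^2 - 18*u*v^2 + 54*u*v - 36*v^3) dv

Using F^*(f dg) = (f ∘ F) d(g ∘ F), substitute each coordinate x_i by F_i(u, v) in f_i, and replace dx_i by d F_i = (∂F_i/∂u) du + (∂F_i/∂v) dv.
  For the x component: f_1(F) = -u*v - 3*v^2 - 3; d F_1 = (3) du + (0) dv
  For the y component: f_2(F) = -2*u*v + 9*u - 6*v^2; d F_2 = (v) du + (u + 6*v) dv
Combining and collecting du, dv coefficients:
  coeff of du: -2*u*v^2 + 6*u*v - 6*v^3 - 9*v^2 - 9
  coeff of dv: -2*u^2*v + 9*u^2 - 18*u*v^2 + 54*u*v - 36*v^3
F^* omega = (-2*u*v^2 + 6*u*v - 6*v^3 - 9*v^2 - 9) du + (-2*u^2*v + 9*u^2 - 18*u*v^2 + 54*u*v - 36*v^3) dv.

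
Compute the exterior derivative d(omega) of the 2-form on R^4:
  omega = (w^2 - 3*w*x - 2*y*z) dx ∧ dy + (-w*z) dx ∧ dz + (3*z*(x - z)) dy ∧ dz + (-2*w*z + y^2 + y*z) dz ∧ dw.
d(omega) = (-2*y + 3*z) dx ∧ dy ∧ dz + (2*w - 3*x) dx ∧ dy ∧ dw + (-z) dx ∧ dz ∧ dw + (2*y + z) dy ∧ dz ∧ dw

For a 2-form omega = sum_{i<j} g_{ij} dx_i ∧ dx_j, the exterior derivative is
  d(omega) = sum_{i<j} d(g_{ij}) ∧ dx_i ∧ dx_j = sum_{i<j, k} (∂g_{ij}/∂x_k) dx_k ∧ dx_i ∧ dx_j.
Expand each term, using dx_k ∧ dx_i ∧ dx_j = sgn(permutation) dx_{(a)} ∧ dx_{(b)} ∧ dx_{(c)} with (a < b < c) sorted:
  d(w^2 - 3*w*x - 2*y*z) includes (∂/∂z)(w^2 - 3*w*x - 2*y*z) dz = (-2*y) dz, which multiplied by dx ∧ dy gives (-2*y) dx ∧ dy ∧ dz
  d(w^2 - 3*w*x - 2*y*z) includes (∂/∂w)(w^2 - 3*w*x - 2*y*z) dw = (2*w - 3*x) dw, which multiplied by dx ∧ dy gives (2*w - 3*x) dx ∧ dy ∧ dw
  d(-w*z) includes (∂/∂w)(-w*z) dw = (-z) dw, which multiplied by dx ∧ dz gives (-z) dx ∧ dz ∧ dw
  d(3*z*(x - z)) includes (∂/∂x)(3*z*(x - z)) dx = (3*z) dx, which multiplied by dy ∧ dz gives (3*z) dx ∧ dy ∧ dz
  d(-2*w*z + y^2 + y*z) includes (∂/∂y)(-2*w*z + y^2 + y*z) dy = (2*y + z) dy, which multiplied by dz ∧ dw gives (2*y + z) dy ∧ dz ∧ dw
Collecting like 3-forms: d(omega) = (-2*y + 3*z) dx ∧ dy ∧ dz + (2*w - 3*x) dx ∧ dy ∧ dw + (-z) dx ∧ dz ∧ dw + (2*y + z) dy ∧ dz ∧ dw.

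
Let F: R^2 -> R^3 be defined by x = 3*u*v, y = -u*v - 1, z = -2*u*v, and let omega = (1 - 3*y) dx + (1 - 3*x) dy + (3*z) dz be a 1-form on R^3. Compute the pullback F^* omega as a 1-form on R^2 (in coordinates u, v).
F^* omega = (v*(30*u*v + 11)) du + (u*(30*u*v + 11)) dv

Using F^*(f dg) = (f ∘ F) d(g ∘ F), substitute each coordinate x_i by F_i(u, v) in f_i, and replace dx_i by d F_i = (∂F_i/∂u) du + (∂F_i/∂v) dv.
  For the x component: f_1(F) = 3*u*v + 4; d F_1 = (3*v) du + (3*u) dv
  For the y component: f_2(F) = -9*u*v + 1; d F_2 = (-v) du + (-u) dv
  For the z component: f_3(F) = -6*u*v; d F_3 = (-2*v) du + (-2*u) dv
Combining and collecting du, dv coefficients:
  coeff of du: v*(30*u*v + 11)
  coeff of dv: u*(30*u*v + 11)
F^* omega = (v*(30*u*v + 11)) du + (u*(30*u*v + 11)) dv.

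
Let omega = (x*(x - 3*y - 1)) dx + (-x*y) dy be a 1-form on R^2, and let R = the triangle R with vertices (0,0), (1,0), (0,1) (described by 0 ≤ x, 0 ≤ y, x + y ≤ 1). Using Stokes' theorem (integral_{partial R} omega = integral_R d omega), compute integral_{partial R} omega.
integral_(partial R) omega = 1/3

Stokes: integral_partial_R omega = integral_R d omega with d omega = (∂Q/∂x - ∂P/∂y) dx ∧ dy.
  ∂Q/∂x = -y
  ∂P/∂y = -3*x
  integrand = ∂Q/∂x - ∂P/∂y = 3*x - y.
Integrating over R: integral_0^1 integral_0^{1-x} (3*x - y) dy dx = 1/3.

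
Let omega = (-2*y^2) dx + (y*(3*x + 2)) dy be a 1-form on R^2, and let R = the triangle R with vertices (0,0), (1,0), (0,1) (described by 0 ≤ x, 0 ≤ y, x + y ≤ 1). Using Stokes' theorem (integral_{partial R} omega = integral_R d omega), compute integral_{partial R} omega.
integral_(partial R) omega = 7/6

Stokes: integral_partial_R omega = integral_R d omega with d omega = (∂Q/∂x - ∂P/∂y) dx ∧ dy.
  ∂Q/∂x = 3*y
  ∂P/∂y = -4*y
  integrand = ∂Q/∂x - ∂P/∂y = 7*y.
Integrating over R: integral_0^1 integral_0^{1-x} (7*y) dy dx = 7/6.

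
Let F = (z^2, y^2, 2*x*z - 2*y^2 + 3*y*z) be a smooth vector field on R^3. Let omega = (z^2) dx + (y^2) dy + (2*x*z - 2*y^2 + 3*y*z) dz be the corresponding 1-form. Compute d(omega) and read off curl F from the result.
d(omega) = (-4*y + 3*z) dy ∧ dz + (0) dz ∧ dx + (0) dx ∧ dy; curl F = (-4*y + 3*z, 0, 0)

d omega = sum_{i<j} (∂f_j/∂x_i - ∂f_i/∂x_j) dx_i ∧ dx_j. Under the identification (dy ∧ dz, dz ∧ dx, dx ∧ dy) ↔ (e_x, e_y, e_z), the coefficients are exactly the components of curl F. Compute:
  ∂R/∂y - ∂Q/∂z = (-4*y + 3*z) - (0) = -4*y + 3*z
  ∂P/∂z - ∂R/∂x = (2*z) - (2*z) = 0
  ∂Q/∂x - ∂P/∂y = (0) - (0) = 0.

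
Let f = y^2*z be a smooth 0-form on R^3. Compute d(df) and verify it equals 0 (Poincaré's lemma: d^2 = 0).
d(df) = 0

Step 1: df = sum_i (∂f/∂x_i) dx_i = (0) dx + (2*y*z) dy + (y^2) dz.
Step 2: Apply d again. Using the 1-form formula, the coefficient of dx ∧ dy in d(df) is ∂^2 f/∂x ∂y - ∂^2 f/∂y ∂x = (0) - (0) = 0 (equality of mixed partials for smooth f).
Similarly for dx ∧ dz and dy ∧ dz — all coefficients vanish. So d(df) = 0.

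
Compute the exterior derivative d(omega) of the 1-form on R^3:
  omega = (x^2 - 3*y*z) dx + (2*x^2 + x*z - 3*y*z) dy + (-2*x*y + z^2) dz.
d(omega) = (4*x + 4*z) dx ∧ dy + (y) dx ∧ dz + (-3*x + 3*y) dy ∧ dz

For a 1-form omega = sum_i f_i dx_i, the exterior derivative is
  d(omega) = sum_{i < j} (∂f_j/∂x_i - ∂f_i/∂x_j) dx_i ∧ dx_j.
  coefficient of dx ∧ dy: ∂f_2/∂x - ∂f_1/∂y = ∂(2*x^2 + x*z - 3*y*z)/∂x - ∂(x^2 - 3*y*z)/∂y = 4*x + 4*z
  coefficient of dx ∧ dz: ∂f_3/∂x - ∂f_1/∂z = ∂(-2*x*y + z^2)/∂x - ∂(x^2 - 3*y*z)/∂z = y
  coefficient of dy ∧ dz: ∂f_3/∂y - ∂f_2/∂z = ∂(-2*x*y + z^2)/∂y - ∂(2*x^2 + x*z - 3*y*z)/∂z = -3*x + 3*y
Assembling: d(omega) = (4*x + 4*z) dx ∧ dy + (y) dx ∧ dz + (-3*x + 3*y) dy ∧ dz.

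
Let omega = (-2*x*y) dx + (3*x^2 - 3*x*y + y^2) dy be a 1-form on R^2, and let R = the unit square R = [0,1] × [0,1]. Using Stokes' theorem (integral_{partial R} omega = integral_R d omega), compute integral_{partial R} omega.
integral_(partial R) omega = 5/2

Stokes: integral_partial_R omega = integral_R d omega with d omega = (∂Q/∂x - ∂P/∂y) dx ∧ dy.
  ∂Q/∂x = 6*x - 3*y
  ∂P/∂y = -2*x
  integrand = ∂Q/∂x - ∂P/∂y = 8*x - 3*y.
Integrating over R: integral_0^1 integral_0^1 (8*x - 3*y) dx dy = 5/2.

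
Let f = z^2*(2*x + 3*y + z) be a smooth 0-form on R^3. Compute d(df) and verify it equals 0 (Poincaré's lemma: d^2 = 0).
d(df) = 0

Step 1: df = sum_i (∂f/∂x_i) dx_i = (2*z^2) dx + (3*z^2) dy + (z*(4*x + 6*y + 3*z)) dz.
Step 2: Apply d again. Using the 1-form formula, the coefficient of dx ∧ dy in d(df) is ∂^2 f/∂x ∂y - ∂^2 f/∂y ∂x = (0) - (0) = 0 (equality of mixed partials for smooth f).
Similarly for dx ∧ dz and dy ∧ dz — all coefficients vanish. So d(df) = 0.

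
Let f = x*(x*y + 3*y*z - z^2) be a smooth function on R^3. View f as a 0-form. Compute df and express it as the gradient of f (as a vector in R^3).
df = (2*x*y + 3*y*z - z^2) dx + (x*(x + 3*z)) dy + (x*(3*y - 2*z)) dz; grad f = (2*x*y + 3*y*z - z^2, x*(x + 3*z), x*(3*y - 2*z))

For a 0-form f, d f = (∂f/∂x) dx + (∂f/∂y) dy + (∂f/∂z) dz. The components of the vector representation are exactly the entries of grad f in Cartesian coordinates:
  ∂f/∂x = 2*x*y + 3*y*z - z^2
  ∂f/∂y = x*(x + 3*z)
  ∂f/∂z = x*(3*y - 2*z).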